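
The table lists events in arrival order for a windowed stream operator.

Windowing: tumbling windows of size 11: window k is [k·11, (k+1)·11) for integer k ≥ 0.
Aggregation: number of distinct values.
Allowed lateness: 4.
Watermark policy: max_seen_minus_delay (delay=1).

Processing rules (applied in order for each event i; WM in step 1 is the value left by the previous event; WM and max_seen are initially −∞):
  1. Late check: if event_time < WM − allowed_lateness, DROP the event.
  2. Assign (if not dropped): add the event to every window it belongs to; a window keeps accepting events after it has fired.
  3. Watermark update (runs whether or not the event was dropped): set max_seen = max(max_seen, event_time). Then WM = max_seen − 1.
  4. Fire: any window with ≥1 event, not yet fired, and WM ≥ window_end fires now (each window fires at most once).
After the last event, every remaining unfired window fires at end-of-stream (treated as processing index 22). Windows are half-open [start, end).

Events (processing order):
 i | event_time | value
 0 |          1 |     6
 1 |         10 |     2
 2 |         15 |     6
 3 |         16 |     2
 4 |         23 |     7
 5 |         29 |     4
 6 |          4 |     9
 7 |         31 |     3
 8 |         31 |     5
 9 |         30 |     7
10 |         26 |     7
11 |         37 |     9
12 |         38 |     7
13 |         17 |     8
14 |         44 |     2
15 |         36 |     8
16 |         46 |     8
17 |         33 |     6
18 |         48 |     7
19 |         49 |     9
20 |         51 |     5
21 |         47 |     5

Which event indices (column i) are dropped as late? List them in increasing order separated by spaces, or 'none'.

i=0 t=1 v=6: → [0,11); WM=0
i=1 t=10 v=2: → [0,11); WM=9
i=2 t=15 v=6: → [11,22); WM=14; [0,11) fires=2
i=3 t=16 v=2: → [11,22); WM=15
i=4 t=23 v=7: → [22,33); WM=22; [11,22) fires=2
i=5 t=29 v=4: → [22,33); WM=28
i=6 t=4 v=9: DROP (t<28-4); WM=28
i=7 t=31 v=3: → [22,33); WM=30
i=8 t=31 v=5: → [22,33); WM=30
i=9 t=30 v=7: → [22,33); WM=30
i=10 t=26 v=7: → [22,33); WM=30
i=11 t=37 v=9: → [33,44); WM=36; [22,33) fires=4
i=12 t=38 v=7: → [33,44); WM=37
i=13 t=17 v=8: DROP (t<37-4); WM=37
i=14 t=44 v=2: → [44,55); WM=43
i=15 t=36 v=8: DROP (t<43-4); WM=43
i=16 t=46 v=8: → [44,55); WM=45; [33,44) fires=2
i=17 t=33 v=6: DROP (t<45-4); WM=45
i=18 t=48 v=7: → [44,55); WM=47
i=19 t=49 v=9: → [44,55); WM=48
i=20 t=51 v=5: → [44,55); WM=50
i=21 t=47 v=5: → [44,55); WM=50

6 13 15 17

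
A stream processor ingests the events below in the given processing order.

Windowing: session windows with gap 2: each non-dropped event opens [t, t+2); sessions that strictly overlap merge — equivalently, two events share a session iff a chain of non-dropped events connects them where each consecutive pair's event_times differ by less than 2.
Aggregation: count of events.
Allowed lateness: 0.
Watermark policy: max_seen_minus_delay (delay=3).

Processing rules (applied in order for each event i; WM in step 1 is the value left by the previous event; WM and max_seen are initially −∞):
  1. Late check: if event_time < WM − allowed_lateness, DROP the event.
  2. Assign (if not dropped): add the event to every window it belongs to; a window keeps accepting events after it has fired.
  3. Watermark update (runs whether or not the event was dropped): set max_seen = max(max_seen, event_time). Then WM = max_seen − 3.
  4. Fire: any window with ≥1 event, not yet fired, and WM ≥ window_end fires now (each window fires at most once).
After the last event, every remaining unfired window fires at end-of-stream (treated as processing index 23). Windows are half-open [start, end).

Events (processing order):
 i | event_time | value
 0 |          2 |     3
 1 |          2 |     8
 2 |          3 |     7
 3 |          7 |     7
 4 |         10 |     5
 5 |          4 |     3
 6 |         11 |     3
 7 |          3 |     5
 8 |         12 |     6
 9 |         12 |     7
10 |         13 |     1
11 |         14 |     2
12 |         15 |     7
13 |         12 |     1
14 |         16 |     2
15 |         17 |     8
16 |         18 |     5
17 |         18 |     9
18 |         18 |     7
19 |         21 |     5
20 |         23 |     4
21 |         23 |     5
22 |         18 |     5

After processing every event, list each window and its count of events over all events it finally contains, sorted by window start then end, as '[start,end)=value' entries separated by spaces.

i=0 t=2 v=3: → [2,4); WM=-1
i=1 t=2 v=8: → [2,4); WM=-1
i=2 t=3 v=7: → [2,5); WM=0
i=3 t=7 v=7: → [7,9); WM=4
i=4 t=10 v=5: → [10,12); WM=7
i=5 t=4 v=3: DROP (t<7-0); WM=7
i=6 t=11 v=3: → [10,13); WM=8
i=7 t=3 v=5: DROP (t<8-0); WM=8
i=8 t=12 v=6: → [10,14); WM=9
i=9 t=12 v=7: → [10,14); WM=9
i=10 t=13 v=1: → [10,15); WM=10
i=11 t=14 v=2: → [10,16); WM=11
i=12 t=15 v=7: → [10,17); WM=12
i=13 t=12 v=1: → [10,17); WM=12
i=14 t=16 v=2: → [10,18); WM=13
i=15 t=17 v=8: → [10,19); WM=14
i=16 t=18 v=5: → [10,20); WM=15
i=17 t=18 v=9: → [10,20); WM=15
i=18 t=18 v=7: → [10,20); WM=15
i=19 t=21 v=5: → [21,23); WM=18
i=20 t=23 v=4: → [23,25); WM=20
i=21 t=23 v=5: → [23,25); WM=20
i=22 t=18 v=5: DROP (t<20-0); WM=20

[2,5)=3 [7,9)=1 [10,20)=13 [21,23)=1 [23,25)=2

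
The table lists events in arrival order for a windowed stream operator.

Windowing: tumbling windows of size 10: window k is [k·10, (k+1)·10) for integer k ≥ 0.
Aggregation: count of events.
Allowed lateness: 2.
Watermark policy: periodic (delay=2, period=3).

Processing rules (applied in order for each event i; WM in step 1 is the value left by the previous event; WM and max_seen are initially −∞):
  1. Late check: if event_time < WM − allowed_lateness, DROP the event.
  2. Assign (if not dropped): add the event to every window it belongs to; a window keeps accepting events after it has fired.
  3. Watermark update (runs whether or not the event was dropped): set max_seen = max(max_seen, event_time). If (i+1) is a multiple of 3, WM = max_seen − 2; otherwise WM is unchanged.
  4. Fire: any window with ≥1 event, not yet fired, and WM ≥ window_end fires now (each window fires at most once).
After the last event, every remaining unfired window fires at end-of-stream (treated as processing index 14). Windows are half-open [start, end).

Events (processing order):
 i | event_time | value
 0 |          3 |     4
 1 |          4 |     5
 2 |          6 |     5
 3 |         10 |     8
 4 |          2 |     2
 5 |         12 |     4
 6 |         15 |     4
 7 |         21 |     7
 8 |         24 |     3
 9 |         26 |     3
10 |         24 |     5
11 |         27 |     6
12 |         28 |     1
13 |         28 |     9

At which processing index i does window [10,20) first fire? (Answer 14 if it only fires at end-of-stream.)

i=0 t=3 v=4: → [0,10); WM=−∞
i=1 t=4 v=5: → [0,10); WM=−∞
i=2 t=6 v=5: → [0,10); WM=4
i=3 t=10 v=8: → [10,20); WM=4
i=4 t=2 v=2: → [0,10); WM=4
i=5 t=12 v=4: → [10,20); WM=10; [0,10) fires=4
i=6 t=15 v=4: → [10,20); WM=10
i=7 t=21 v=7: → [20,30); WM=10
i=8 t=24 v=3: → [20,30); WM=22; [10,20) fires=3
i=9 t=26 v=3: → [20,30); WM=22
i=10 t=24 v=5: → [20,30); WM=22
i=11 t=27 v=6: → [20,30); WM=25
i=12 t=28 v=1: → [20,30); WM=25
i=13 t=28 v=9: → [20,30); WM=25

8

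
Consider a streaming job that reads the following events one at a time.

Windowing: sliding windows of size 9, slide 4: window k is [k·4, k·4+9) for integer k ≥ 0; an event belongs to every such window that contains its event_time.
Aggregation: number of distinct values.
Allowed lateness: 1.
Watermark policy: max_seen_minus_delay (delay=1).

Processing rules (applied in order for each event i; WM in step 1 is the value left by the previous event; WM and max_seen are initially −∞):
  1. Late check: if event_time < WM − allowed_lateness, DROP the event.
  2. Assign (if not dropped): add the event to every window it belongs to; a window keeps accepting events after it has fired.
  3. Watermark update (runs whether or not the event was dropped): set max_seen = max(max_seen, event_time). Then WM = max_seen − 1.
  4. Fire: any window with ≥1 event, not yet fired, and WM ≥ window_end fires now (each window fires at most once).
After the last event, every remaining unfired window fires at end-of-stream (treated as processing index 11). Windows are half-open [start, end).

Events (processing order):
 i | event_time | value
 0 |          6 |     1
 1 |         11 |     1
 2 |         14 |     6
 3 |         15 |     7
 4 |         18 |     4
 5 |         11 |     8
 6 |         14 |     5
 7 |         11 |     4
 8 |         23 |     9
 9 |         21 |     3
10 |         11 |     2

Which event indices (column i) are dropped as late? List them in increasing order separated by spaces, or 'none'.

i=0 t=6 v=1: → [4,13),[0,9); WM=5
i=1 t=11 v=1: → [8,17),[4,13); WM=10; [0,9) fires=1
i=2 t=14 v=6: → [12,21),[8,17); WM=13; [4,13) fires=1
i=3 t=15 v=7: → [12,21),[8,17); WM=14
i=4 t=18 v=4: → [16,25),[12,21); WM=17; [8,17) fires=3
i=5 t=11 v=8: DROP (t<17-1); WM=17
i=6 t=14 v=5: DROP (t<17-1); WM=17
i=7 t=11 v=4: DROP (t<17-1); WM=17
i=8 t=23 v=9: → [20,29),[16,25); WM=22; [12,21) fires=3
i=9 t=21 v=3: → [20,29),[16,25); WM=22
i=10 t=11 v=2: DROP (t<22-1); WM=22

5 6 7 10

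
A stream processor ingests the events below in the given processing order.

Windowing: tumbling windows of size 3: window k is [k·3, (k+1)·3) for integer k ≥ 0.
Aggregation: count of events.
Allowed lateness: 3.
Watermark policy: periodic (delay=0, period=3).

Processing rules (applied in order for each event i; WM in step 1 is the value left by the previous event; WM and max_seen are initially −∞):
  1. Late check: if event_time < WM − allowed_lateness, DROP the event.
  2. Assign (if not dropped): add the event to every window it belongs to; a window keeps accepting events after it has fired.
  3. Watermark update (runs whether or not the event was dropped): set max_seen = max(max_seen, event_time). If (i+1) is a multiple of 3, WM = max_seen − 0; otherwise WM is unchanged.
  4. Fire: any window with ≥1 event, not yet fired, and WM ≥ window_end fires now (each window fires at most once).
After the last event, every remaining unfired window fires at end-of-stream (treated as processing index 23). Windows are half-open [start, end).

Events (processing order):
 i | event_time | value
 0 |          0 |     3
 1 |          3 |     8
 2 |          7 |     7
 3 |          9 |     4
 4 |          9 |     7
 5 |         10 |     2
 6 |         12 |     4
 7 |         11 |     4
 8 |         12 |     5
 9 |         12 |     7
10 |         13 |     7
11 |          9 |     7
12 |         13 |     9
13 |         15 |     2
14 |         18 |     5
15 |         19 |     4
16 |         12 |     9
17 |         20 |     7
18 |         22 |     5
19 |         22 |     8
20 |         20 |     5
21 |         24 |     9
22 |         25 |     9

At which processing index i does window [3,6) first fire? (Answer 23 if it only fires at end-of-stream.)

i=0 t=0 v=3: → [0,3); WM=−∞
i=1 t=3 v=8: → [3,6); WM=−∞
i=2 t=7 v=7: → [6,9); WM=7; [0,3) fires=1 [3,6) fires=1
i=3 t=9 v=4: → [9,12); WM=7
i=4 t=9 v=7: → [9,12); WM=7
i=5 t=10 v=2: → [9,12); WM=10; [6,9) fires=1
i=6 t=12 v=4: → [12,15); WM=10
i=7 t=11 v=4: → [9,12); WM=10
i=8 t=12 v=5: → [12,15); WM=12; [9,12) fires=4
i=9 t=12 v=7: → [12,15); WM=12
i=10 t=13 v=7: → [12,15); WM=12
i=11 t=9 v=7: → [9,12); WM=13
i=12 t=13 v=9: → [12,15); WM=13
i=13 t=15 v=2: → [15,18); WM=13
i=14 t=18 v=5: → [18,21); WM=18; [12,15) fires=5 [15,18) fires=1
i=15 t=19 v=4: → [18,21); WM=18
i=16 t=12 v=9: DROP (t<18-3); WM=18
i=17 t=20 v=7: → [18,21); WM=20
i=18 t=22 v=5: → [21,24); WM=20
i=19 t=22 v=8: → [21,24); WM=20
i=20 t=20 v=5: → [18,21); WM=22; [18,21) fires=4
i=21 t=24 v=9: → [24,27); WM=22
i=22 t=25 v=9: → [24,27); WM=22

2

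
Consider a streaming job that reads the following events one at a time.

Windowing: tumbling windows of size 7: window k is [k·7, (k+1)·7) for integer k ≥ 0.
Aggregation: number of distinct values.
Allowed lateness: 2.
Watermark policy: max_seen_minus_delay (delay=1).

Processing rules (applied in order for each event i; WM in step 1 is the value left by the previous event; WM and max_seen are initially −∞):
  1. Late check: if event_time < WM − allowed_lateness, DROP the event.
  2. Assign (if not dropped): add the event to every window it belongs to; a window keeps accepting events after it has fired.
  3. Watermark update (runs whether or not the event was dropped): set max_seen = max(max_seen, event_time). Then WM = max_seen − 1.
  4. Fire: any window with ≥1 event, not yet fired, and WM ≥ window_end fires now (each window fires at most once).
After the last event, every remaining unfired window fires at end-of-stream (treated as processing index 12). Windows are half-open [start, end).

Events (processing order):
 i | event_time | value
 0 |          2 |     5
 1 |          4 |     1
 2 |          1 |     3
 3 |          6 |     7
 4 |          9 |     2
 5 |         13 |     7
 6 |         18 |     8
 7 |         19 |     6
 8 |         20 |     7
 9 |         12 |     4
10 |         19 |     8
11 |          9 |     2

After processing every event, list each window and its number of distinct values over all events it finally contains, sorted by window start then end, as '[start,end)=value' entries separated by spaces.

i=0 t=2 v=5: → [0,7); WM=1
i=1 t=4 v=1: → [0,7); WM=3
i=2 t=1 v=3: → [0,7); WM=3
i=3 t=6 v=7: → [0,7); WM=5
i=4 t=9 v=2: → [7,14); WM=8; [0,7) fires=4
i=5 t=13 v=7: → [7,14); WM=12
i=6 t=18 v=8: → [14,21); WM=17; [7,14) fires=2
i=7 t=19 v=6: → [14,21); WM=18
i=8 t=20 v=7: → [14,21); WM=19
i=9 t=12 v=4: DROP (t<19-2); WM=19
i=10 t=19 v=8: → [14,21); WM=19
i=11 t=9 v=2: DROP (t<19-2); WM=19

[0,7)=4 [7,14)=2 [14,21)=3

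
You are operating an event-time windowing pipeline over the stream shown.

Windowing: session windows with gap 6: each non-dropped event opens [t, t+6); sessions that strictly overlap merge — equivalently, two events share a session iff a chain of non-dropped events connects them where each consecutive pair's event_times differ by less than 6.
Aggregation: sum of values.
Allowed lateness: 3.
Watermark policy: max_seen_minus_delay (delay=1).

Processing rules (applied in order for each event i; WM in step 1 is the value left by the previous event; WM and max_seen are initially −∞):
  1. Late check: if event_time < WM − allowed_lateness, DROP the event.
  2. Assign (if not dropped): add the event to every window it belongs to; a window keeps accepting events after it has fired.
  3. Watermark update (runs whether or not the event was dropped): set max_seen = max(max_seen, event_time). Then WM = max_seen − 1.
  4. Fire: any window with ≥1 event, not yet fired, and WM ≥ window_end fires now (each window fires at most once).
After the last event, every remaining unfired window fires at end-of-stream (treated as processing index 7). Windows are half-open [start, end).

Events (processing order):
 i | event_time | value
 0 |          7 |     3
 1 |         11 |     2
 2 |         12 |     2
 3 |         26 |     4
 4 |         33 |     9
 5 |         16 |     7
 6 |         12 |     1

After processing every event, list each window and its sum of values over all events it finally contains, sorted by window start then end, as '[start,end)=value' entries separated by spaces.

i=0 t=7 v=3: → [7,13); WM=6
i=1 t=11 v=2: → [7,17); WM=10
i=2 t=12 v=2: → [7,18); WM=11
i=3 t=26 v=4: → [26,32); WM=25
i=4 t=33 v=9: → [33,39); WM=32
i=5 t=16 v=7: DROP (t<32-3); WM=32
i=6 t=12 v=1: DROP (t<32-3); WM=32

[7,18)=7 [26,32)=4 [33,39)=9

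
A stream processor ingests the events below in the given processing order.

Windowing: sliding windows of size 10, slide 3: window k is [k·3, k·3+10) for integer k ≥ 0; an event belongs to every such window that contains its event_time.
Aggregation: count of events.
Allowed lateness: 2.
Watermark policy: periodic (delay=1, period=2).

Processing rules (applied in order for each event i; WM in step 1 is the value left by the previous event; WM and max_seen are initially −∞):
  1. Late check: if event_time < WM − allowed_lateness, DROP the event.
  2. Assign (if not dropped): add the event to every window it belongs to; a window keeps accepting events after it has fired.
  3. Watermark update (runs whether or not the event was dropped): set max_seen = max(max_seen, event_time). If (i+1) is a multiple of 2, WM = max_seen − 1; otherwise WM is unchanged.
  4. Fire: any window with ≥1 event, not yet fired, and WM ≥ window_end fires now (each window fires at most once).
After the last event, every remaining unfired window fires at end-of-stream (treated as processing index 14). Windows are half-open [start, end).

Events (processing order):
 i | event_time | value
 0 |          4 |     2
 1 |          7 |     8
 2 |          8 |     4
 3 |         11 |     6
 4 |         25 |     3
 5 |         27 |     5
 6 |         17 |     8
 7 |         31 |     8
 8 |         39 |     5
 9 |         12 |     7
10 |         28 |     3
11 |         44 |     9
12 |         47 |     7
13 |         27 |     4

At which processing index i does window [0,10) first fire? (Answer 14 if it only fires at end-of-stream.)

3

i=0 t=4 v=2: → [3,13),[0,10); WM=−∞
i=1 t=7 v=8: → [6,16),[3,13),[0,10); WM=6
i=2 t=8 v=4: → [6,16),[3,13),[0,10); WM=6
i=3 t=11 v=6: → [9,19),[6,16),[3,13); WM=10; [0,10) fires=3
i=4 t=25 v=3: → [24,34),[21,31),[18,28); WM=10
i=5 t=27 v=5: → [27,37),[24,34),[21,31),[18,28); WM=26; [3,13) fires=4 [6,16) fires=3 [9,19) fires=1
i=6 t=17 v=8: DROP (t<26-2); WM=26
i=7 t=31 v=8: → [30,40),[27,37),[24,34); WM=30; [18,28) fires=2
i=8 t=39 v=5: → [39,49),[36,46),[33,43),[30,40); WM=30
i=9 t=12 v=7: DROP (t<30-2); WM=38; [21,31) fires=2 [24,34) fires=3 [27,37) fires=2
i=10 t=28 v=3: DROP (t<38-2); WM=38
i=11 t=44 v=9: → [42,52),[39,49),[36,46); WM=43; [30,40) fires=2 [33,43) fires=1
i=12 t=47 v=7: → [45,55),[42,52),[39,49); WM=43
i=13 t=27 v=4: DROP (t<43-2); WM=46; [36,46) fires=2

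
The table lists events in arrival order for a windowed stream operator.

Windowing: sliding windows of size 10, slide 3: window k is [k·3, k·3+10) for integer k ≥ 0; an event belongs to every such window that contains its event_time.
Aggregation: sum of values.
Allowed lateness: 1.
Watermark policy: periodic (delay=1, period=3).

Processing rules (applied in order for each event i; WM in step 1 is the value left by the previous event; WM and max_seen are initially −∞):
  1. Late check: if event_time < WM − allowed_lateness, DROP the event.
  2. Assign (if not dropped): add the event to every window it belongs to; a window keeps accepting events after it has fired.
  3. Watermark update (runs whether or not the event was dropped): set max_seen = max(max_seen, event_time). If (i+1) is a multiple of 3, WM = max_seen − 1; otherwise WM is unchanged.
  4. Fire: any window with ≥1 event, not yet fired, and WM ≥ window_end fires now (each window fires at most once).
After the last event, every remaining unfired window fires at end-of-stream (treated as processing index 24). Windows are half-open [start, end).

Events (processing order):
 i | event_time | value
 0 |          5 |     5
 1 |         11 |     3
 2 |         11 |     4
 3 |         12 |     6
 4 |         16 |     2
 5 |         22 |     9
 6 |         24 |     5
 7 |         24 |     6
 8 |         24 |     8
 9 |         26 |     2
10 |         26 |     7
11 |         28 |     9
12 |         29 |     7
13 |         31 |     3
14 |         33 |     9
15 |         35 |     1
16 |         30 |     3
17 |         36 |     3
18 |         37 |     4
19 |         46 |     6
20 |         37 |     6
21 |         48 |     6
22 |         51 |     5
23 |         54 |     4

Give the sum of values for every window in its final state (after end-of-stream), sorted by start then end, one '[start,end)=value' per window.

[0,10)=5 [3,13)=18 [6,16)=13 [9,19)=15 [12,22)=8 [15,25)=30 [18,28)=37 [21,31)=53 [24,34)=56 [27,37)=32 [30,40)=26 [33,43)=23 [36,46)=13 [39,49)=12 [42,52)=17 [45,55)=21 [48,58)=15 [51,61)=9 [54,64)=4

i=0 t=5 v=5: → [3,13),[0,10); WM=−∞
i=1 t=11 v=3: → [9,19),[6,16),[3,13); WM=−∞
i=2 t=11 v=4: → [9,19),[6,16),[3,13); WM=10; [0,10) fires=5
i=3 t=12 v=6: → [12,22),[9,19),[6,16),[3,13); WM=10
i=4 t=16 v=2: → [15,25),[12,22),[9,19); WM=10
i=5 t=22 v=9: → [21,31),[18,28),[15,25); WM=21; [3,13) fires=18 [6,16) fires=13 [9,19) fires=15
i=6 t=24 v=5: → [24,34),[21,31),[18,28),[15,25); WM=21
i=7 t=24 v=6: → [24,34),[21,31),[18,28),[15,25); WM=21
i=8 t=24 v=8: → [24,34),[21,31),[18,28),[15,25); WM=23; [12,22) fires=8
i=9 t=26 v=2: → [24,34),[21,31),[18,28); WM=23
i=10 t=26 v=7: → [24,34),[21,31),[18,28); WM=23
i=11 t=28 v=9: → [27,37),[24,34),[21,31); WM=27; [15,25) fires=30
i=12 t=29 v=7: → [27,37),[24,34),[21,31); WM=27
i=13 t=31 v=3: → [30,40),[27,37),[24,34); WM=27
i=14 t=33 v=9: → [33,43),[30,40),[27,37),[24,34); WM=32; [18,28) fires=37 [21,31) fires=53
i=15 t=35 v=1: → [33,43),[30,40),[27,37); WM=32
i=16 t=30 v=3: DROP (t<32-1); WM=32
i=17 t=36 v=3: → [36,46),[33,43),[30,40),[27,37); WM=35; [24,34) fires=56
i=18 t=37 v=4: → [36,46),[33,43),[30,40); WM=35
i=19 t=46 v=6: → [45,55),[42,52),[39,49); WM=35
i=20 t=37 v=6: → [36,46),[33,43),[30,40); WM=45; [27,37) fires=32 [30,40) fires=26 [33,43) fires=23
i=21 t=48 v=6: → [48,58),[45,55),[42,52),[39,49); WM=45
i=22 t=51 v=5: → [51,61),[48,58),[45,55),[42,52); WM=45
i=23 t=54 v=4: → [54,64),[51,61),[48,58),[45,55); WM=53; [36,46) fires=13 [39,49) fires=12 [42,52) fires=17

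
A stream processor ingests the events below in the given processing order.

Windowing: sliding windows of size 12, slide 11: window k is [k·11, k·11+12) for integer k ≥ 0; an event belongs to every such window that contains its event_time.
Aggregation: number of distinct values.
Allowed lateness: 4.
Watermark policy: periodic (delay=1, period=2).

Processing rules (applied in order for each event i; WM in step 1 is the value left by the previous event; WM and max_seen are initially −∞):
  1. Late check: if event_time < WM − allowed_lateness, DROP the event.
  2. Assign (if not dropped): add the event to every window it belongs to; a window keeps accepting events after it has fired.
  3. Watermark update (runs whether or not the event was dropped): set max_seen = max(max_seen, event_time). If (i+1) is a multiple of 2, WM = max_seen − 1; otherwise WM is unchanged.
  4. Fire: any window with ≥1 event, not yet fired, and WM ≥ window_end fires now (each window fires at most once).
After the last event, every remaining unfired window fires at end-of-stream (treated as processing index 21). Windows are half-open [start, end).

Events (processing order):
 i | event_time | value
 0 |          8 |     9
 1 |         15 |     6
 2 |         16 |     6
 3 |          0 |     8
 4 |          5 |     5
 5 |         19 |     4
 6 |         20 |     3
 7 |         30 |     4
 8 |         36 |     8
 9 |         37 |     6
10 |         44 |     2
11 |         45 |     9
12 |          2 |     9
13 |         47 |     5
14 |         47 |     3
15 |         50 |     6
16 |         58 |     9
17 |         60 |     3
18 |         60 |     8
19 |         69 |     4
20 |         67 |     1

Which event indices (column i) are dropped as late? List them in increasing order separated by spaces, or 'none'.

3 4 12

i=0 t=8 v=9: → [0,12); WM=−∞
i=1 t=15 v=6: → [11,23); WM=14; [0,12) fires=1
i=2 t=16 v=6: → [11,23); WM=14
i=3 t=0 v=8: DROP (t<14-4); WM=15
i=4 t=5 v=5: DROP (t<15-4); WM=15
i=5 t=19 v=4: → [11,23); WM=18
i=6 t=20 v=3: → [11,23); WM=18
i=7 t=30 v=4: → [22,34); WM=29; [11,23) fires=3
i=8 t=36 v=8: → [33,45); WM=29
i=9 t=37 v=6: → [33,45); WM=36; [22,34) fires=1
i=10 t=44 v=2: → [44,56),[33,45); WM=36
i=11 t=45 v=9: → [44,56); WM=44
i=12 t=2 v=9: DROP (t<44-4); WM=44
i=13 t=47 v=5: → [44,56); WM=46; [33,45) fires=3
i=14 t=47 v=3: → [44,56); WM=46
i=15 t=50 v=6: → [44,56); WM=49
i=16 t=58 v=9: → [55,67); WM=49
i=17 t=60 v=3: → [55,67); WM=59; [44,56) fires=5
i=18 t=60 v=8: → [55,67); WM=59
i=19 t=69 v=4: → [66,78); WM=68; [55,67) fires=3
i=20 t=67 v=1: → [66,78); WM=68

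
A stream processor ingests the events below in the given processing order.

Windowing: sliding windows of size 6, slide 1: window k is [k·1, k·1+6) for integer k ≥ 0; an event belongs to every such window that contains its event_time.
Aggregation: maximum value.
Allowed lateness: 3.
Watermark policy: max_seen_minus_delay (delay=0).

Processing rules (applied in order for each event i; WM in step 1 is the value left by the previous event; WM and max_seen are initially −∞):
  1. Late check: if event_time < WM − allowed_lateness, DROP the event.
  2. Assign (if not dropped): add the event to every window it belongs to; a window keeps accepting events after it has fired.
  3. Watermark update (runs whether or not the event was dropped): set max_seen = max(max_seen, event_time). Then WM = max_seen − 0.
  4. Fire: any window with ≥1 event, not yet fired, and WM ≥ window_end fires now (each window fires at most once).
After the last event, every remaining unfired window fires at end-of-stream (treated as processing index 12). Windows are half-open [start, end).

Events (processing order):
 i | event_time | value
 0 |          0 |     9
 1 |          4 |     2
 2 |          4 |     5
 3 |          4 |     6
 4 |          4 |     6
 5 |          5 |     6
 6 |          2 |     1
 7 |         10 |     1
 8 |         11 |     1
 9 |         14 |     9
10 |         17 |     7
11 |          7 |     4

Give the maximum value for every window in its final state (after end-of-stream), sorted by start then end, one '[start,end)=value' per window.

[0,6)=9 [1,7)=6 [2,8)=6 [3,9)=6 [4,10)=6 [5,11)=6 [6,12)=1 [7,13)=1 [8,14)=1 [9,15)=9 [10,16)=9 [11,17)=9 [12,18)=9 [13,19)=9 [14,20)=9 [15,21)=7 [16,22)=7 [17,23)=7

i=0 t=0 v=9: → [0,6); WM=0
i=1 t=4 v=2: → [4,10),[3,9),[2,8),[1,7),[0,6); WM=4
i=2 t=4 v=5: → [4,10),[3,9),[2,8),[1,7),[0,6); WM=4
i=3 t=4 v=6: → [4,10),[3,9),[2,8),[1,7),[0,6); WM=4
i=4 t=4 v=6: → [4,10),[3,9),[2,8),[1,7),[0,6); WM=4
i=5 t=5 v=6: → [5,11),[4,10),[3,9),[2,8),[1,7),[0,6); WM=5
i=6 t=2 v=1: → [2,8),[1,7),[0,6); WM=5
i=7 t=10 v=1: → [10,16),[9,15),[8,14),[7,13),[6,12),[5,11); WM=10; [0,6) fires=9 [1,7) fires=6 [2,8) fires=6 [3,9) fires=6 [4,10) fires=6
i=8 t=11 v=1: → [11,17),[10,16),[9,15),[8,14),[7,13),[6,12); WM=11; [5,11) fires=6
i=9 t=14 v=9: → [14,20),[13,19),[12,18),[11,17),[10,16),[9,15); WM=14; [6,12) fires=1 [7,13) fires=1 [8,14) fires=1
i=10 t=17 v=7: → [17,23),[16,22),[15,21),[14,20),[13,19),[12,18); WM=17; [9,15) fires=9 [10,16) fires=9 [11,17) fires=9
i=11 t=7 v=4: DROP (t<17-3); WM=17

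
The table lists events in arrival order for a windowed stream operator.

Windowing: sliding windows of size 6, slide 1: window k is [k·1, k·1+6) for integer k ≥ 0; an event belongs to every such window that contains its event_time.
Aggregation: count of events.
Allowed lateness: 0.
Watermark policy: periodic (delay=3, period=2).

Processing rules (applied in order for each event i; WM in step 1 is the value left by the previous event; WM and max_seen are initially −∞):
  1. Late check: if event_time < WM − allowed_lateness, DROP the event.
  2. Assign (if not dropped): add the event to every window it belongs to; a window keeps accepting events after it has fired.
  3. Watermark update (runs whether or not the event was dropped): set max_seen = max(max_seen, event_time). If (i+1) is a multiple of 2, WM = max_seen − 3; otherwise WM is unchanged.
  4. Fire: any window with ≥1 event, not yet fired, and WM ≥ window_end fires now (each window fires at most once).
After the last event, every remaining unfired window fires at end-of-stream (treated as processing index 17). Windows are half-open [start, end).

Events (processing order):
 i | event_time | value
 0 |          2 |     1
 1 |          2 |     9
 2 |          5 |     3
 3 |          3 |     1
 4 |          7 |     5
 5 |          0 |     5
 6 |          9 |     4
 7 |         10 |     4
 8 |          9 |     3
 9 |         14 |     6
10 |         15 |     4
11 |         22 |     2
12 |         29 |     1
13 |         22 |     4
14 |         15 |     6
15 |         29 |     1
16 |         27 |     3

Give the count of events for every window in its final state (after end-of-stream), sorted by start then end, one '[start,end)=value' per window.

i=0 t=2 v=1: → [2,8),[1,7),[0,6); WM=−∞
i=1 t=2 v=9: → [2,8),[1,7),[0,6); WM=-1
i=2 t=5 v=3: → [5,11),[4,10),[3,9),[2,8),[1,7),[0,6); WM=-1
i=3 t=3 v=1: → [3,9),[2,8),[1,7),[0,6); WM=2
i=4 t=7 v=5: → [7,13),[6,12),[5,11),[4,10),[3,9),[2,8); WM=2
i=5 t=0 v=5: DROP (t<2-0); WM=4
i=6 t=9 v=4: → [9,15),[8,14),[7,13),[6,12),[5,11),[4,10); WM=4
i=7 t=10 v=4: → [10,16),[9,15),[8,14),[7,13),[6,12),[5,11); WM=7; [0,6) fires=4 [1,7) fires=4
i=8 t=9 v=3: → [9,15),[8,14),[7,13),[6,12),[5,11),[4,10); WM=7
i=9 t=14 v=6: → [14,20),[13,19),[12,18),[11,17),[10,16),[9,15); WM=11; [2,8) fires=5 [3,9) fires=3 [4,10) fires=4 [5,11) fires=5
i=10 t=15 v=4: → [15,21),[14,20),[13,19),[12,18),[11,17),[10,16); WM=11
i=11 t=22 v=2: → [22,28),[21,27),[20,26),[19,25),[18,24),[17,23); WM=19; [6,12) fires=4 [7,13) fires=4 [8,14) fires=3 [9,15) fires=4 [10,16) fires=3 [11,17) fires=2 [12,18) fires=2 [13,19) fires=2
i=12 t=29 v=1: → [29,35),[28,34),[27,33),[26,32),[25,31),[24,30); WM=19
i=13 t=22 v=4: → [22,28),[21,27),[20,26),[19,25),[18,24),[17,23); WM=26; [14,20) fires=2 [15,21) fires=1 [17,23) fires=2 [18,24) fires=2 [19,25) fires=2 [20,26) fires=2
i=14 t=15 v=6: DROP (t<26-0); WM=26
i=15 t=29 v=1: → [29,35),[28,34),[27,33),[26,32),[25,31),[24,30); WM=26
i=16 t=27 v=3: → [27,33),[26,32),[25,31),[24,30),[23,29),[22,28); WM=26

[0,6)=4 [1,7)=4 [2,8)=5 [3,9)=3 [4,10)=4 [5,11)=5 [6,12)=4 [7,13)=4 [8,14)=3 [9,15)=4 [10,16)=3 [11,17)=2 [12,18)=2 [13,19)=2 [14,20)=2 [15,21)=1 [17,23)=2 [18,24)=2 [19,25)=2 [20,26)=2 [21,27)=2 [22,28)=3 [23,29)=1 [24,30)=3 [25,31)=3 [26,32)=3 [27,33)=3 [28,34)=2 [29,35)=2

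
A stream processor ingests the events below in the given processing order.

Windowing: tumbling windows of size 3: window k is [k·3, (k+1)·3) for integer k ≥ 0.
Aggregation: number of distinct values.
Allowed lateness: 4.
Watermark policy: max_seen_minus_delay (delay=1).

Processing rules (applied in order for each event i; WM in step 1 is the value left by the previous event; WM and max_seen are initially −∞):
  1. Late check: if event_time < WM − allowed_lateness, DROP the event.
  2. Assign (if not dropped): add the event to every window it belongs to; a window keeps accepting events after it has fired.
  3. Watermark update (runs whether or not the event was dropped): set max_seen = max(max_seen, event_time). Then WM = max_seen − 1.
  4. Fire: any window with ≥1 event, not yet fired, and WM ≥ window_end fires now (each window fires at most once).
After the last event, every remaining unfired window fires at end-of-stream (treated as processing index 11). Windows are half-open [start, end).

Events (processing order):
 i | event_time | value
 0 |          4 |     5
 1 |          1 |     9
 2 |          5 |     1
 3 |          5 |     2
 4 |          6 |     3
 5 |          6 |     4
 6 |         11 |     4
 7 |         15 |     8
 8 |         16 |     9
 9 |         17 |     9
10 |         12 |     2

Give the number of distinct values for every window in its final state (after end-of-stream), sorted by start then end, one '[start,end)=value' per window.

[0,3)=1 [3,6)=3 [6,9)=2 [9,12)=1 [12,15)=1 [15,18)=2

i=0 t=4 v=5: → [3,6); WM=3
i=1 t=1 v=9: → [0,3); WM=3; [0,3) fires=1
i=2 t=5 v=1: → [3,6); WM=4
i=3 t=5 v=2: → [3,6); WM=4
i=4 t=6 v=3: → [6,9); WM=5
i=5 t=6 v=4: → [6,9); WM=5
i=6 t=11 v=4: → [9,12); WM=10; [3,6) fires=3 [6,9) fires=2
i=7 t=15 v=8: → [15,18); WM=14; [9,12) fires=1
i=8 t=16 v=9: → [15,18); WM=15
i=9 t=17 v=9: → [15,18); WM=16
i=10 t=12 v=2: → [12,15); WM=16; [12,15) fires=1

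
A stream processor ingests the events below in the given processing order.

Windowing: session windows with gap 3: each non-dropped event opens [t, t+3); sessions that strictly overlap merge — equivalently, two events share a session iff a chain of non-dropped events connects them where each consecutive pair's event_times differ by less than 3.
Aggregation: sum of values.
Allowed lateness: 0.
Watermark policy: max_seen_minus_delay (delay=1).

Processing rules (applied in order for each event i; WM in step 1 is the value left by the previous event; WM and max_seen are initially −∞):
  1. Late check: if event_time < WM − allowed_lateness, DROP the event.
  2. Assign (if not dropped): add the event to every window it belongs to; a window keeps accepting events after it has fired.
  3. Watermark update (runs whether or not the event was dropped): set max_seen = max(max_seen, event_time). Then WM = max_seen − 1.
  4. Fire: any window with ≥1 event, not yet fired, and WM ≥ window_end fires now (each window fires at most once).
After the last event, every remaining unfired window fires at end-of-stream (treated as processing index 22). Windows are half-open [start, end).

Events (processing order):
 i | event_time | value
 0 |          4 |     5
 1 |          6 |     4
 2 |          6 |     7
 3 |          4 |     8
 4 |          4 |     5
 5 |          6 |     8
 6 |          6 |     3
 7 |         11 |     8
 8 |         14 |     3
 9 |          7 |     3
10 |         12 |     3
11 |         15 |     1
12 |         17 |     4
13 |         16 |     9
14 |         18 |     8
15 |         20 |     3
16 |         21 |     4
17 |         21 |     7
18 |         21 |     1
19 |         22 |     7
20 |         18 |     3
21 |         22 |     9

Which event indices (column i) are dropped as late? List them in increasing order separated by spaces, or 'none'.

3 4 9 10 20

i=0 t=4 v=5: → [4,7); WM=3
i=1 t=6 v=4: → [4,9); WM=5
i=2 t=6 v=7: → [4,9); WM=5
i=3 t=4 v=8: DROP (t<5-0); WM=5
i=4 t=4 v=5: DROP (t<5-0); WM=5
i=5 t=6 v=8: → [4,9); WM=5
i=6 t=6 v=3: → [4,9); WM=5
i=7 t=11 v=8: → [11,14); WM=10
i=8 t=14 v=3: → [14,17); WM=13
i=9 t=7 v=3: DROP (t<13-0); WM=13
i=10 t=12 v=3: DROP (t<13-0); WM=13
i=11 t=15 v=1: → [14,18); WM=14
i=12 t=17 v=4: → [14,20); WM=16
i=13 t=16 v=9: → [14,20); WM=16
i=14 t=18 v=8: → [14,21); WM=17
i=15 t=20 v=3: → [14,23); WM=19
i=16 t=21 v=4: → [14,24); WM=20
i=17 t=21 v=7: → [14,24); WM=20
i=18 t=21 v=1: → [14,24); WM=20
i=19 t=22 v=7: → [14,25); WM=21
i=20 t=18 v=3: DROP (t<21-0); WM=21
i=21 t=22 v=9: → [14,25); WM=21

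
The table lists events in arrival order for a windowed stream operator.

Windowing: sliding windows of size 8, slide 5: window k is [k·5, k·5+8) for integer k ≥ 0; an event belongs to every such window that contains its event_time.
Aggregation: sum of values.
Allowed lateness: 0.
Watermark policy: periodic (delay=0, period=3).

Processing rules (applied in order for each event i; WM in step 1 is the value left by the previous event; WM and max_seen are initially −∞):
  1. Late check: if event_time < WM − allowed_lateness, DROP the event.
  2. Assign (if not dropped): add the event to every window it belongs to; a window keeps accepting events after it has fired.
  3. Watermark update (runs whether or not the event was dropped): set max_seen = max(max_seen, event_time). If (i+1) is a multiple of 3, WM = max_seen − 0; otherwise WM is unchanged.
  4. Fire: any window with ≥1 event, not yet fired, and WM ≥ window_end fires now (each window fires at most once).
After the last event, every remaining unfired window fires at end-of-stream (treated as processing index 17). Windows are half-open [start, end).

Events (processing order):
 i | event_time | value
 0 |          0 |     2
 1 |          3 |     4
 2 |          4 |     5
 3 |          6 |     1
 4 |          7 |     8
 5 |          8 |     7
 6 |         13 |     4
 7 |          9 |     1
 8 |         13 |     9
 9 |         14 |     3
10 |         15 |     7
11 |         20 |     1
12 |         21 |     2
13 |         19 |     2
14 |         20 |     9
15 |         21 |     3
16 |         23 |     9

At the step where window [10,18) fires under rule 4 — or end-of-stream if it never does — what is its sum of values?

i=0 t=0 v=2: → [0,8); WM=−∞
i=1 t=3 v=4: → [0,8); WM=−∞
i=2 t=4 v=5: → [0,8); WM=4
i=3 t=6 v=1: → [5,13),[0,8); WM=4
i=4 t=7 v=8: → [5,13),[0,8); WM=4
i=5 t=8 v=7: → [5,13); WM=8; [0,8) fires=20
i=6 t=13 v=4: → [10,18); WM=8
i=7 t=9 v=1: → [5,13); WM=8
i=8 t=13 v=9: → [10,18); WM=13; [5,13) fires=17
i=9 t=14 v=3: → [10,18); WM=13
i=10 t=15 v=7: → [15,23),[10,18); WM=13
i=11 t=20 v=1: → [20,28),[15,23); WM=20; [10,18) fires=23
i=12 t=21 v=2: → [20,28),[15,23); WM=20
i=13 t=19 v=2: DROP (t<20-0); WM=20
i=14 t=20 v=9: → [20,28),[15,23); WM=21
i=15 t=21 v=3: → [20,28),[15,23); WM=21
i=16 t=23 v=9: → [20,28); WM=21

23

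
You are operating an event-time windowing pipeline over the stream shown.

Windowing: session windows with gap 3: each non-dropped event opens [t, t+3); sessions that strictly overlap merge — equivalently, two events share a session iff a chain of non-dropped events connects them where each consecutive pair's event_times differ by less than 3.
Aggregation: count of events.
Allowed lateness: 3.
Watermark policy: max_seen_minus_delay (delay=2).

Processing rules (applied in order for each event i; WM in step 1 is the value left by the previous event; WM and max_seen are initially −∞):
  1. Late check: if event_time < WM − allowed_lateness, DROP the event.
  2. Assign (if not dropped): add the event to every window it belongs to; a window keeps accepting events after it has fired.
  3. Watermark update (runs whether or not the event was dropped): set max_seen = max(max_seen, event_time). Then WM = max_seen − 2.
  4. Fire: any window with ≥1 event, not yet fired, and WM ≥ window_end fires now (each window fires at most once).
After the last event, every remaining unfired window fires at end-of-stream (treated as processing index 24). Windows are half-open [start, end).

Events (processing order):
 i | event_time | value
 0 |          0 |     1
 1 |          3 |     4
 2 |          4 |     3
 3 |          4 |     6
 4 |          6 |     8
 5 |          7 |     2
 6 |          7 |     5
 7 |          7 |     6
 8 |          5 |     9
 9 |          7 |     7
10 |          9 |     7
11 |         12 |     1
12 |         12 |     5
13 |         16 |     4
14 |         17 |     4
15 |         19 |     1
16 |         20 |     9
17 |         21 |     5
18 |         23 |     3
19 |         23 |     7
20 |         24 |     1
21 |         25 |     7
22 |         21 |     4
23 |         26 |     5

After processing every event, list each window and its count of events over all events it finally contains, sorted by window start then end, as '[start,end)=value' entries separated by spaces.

i=0 t=0 v=1: → [0,3); WM=-2
i=1 t=3 v=4: → [3,6); WM=1
i=2 t=4 v=3: → [3,7); WM=2
i=3 t=4 v=6: → [3,7); WM=2
i=4 t=6 v=8: → [3,9); WM=4
i=5 t=7 v=2: → [3,10); WM=5
i=6 t=7 v=5: → [3,10); WM=5
i=7 t=7 v=6: → [3,10); WM=5
i=8 t=5 v=9: → [3,10); WM=5
i=9 t=7 v=7: → [3,10); WM=5
i=10 t=9 v=7: → [3,12); WM=7
i=11 t=12 v=1: → [12,15); WM=10
i=12 t=12 v=5: → [12,15); WM=10
i=13 t=16 v=4: → [16,19); WM=14
i=14 t=17 v=4: → [16,20); WM=15
i=15 t=19 v=1: → [16,22); WM=17
i=16 t=20 v=9: → [16,23); WM=18
i=17 t=21 v=5: → [16,24); WM=19
i=18 t=23 v=3: → [16,26); WM=21
i=19 t=23 v=7: → [16,26); WM=21
i=20 t=24 v=1: → [16,27); WM=22
i=21 t=25 v=7: → [16,28); WM=23
i=22 t=21 v=4: → [16,28); WM=23
i=23 t=26 v=5: → [16,29); WM=24

[0,3)=1 [3,12)=10 [12,15)=2 [16,29)=11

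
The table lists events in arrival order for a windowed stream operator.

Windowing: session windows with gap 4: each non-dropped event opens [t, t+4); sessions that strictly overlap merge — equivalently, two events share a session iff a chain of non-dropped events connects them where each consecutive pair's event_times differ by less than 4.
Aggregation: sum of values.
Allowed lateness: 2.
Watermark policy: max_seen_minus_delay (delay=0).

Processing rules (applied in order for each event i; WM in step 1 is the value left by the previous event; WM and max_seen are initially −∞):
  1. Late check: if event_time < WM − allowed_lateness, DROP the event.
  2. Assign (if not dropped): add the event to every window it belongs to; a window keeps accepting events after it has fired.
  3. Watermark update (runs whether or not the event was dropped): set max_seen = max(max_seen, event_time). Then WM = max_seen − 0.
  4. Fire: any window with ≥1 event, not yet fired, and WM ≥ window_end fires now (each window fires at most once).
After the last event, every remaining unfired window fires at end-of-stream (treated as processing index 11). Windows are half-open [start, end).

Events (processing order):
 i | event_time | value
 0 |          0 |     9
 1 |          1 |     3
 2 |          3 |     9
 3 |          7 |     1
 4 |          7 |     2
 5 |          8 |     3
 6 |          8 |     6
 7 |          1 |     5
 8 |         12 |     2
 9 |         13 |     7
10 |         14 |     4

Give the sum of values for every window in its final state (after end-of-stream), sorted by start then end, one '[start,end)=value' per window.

[0,7)=21 [7,12)=12 [12,18)=13

i=0 t=0 v=9: → [0,4); WM=0
i=1 t=1 v=3: → [0,5); WM=1
i=2 t=3 v=9: → [0,7); WM=3
i=3 t=7 v=1: → [7,11); WM=7
i=4 t=7 v=2: → [7,11); WM=7
i=5 t=8 v=3: → [7,12); WM=8
i=6 t=8 v=6: → [7,12); WM=8
i=7 t=1 v=5: DROP (t<8-2); WM=8
i=8 t=12 v=2: → [12,16); WM=12
i=9 t=13 v=7: → [12,17); WM=13
i=10 t=14 v=4: → [12,18); WM=14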